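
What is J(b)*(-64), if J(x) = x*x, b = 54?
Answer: -186624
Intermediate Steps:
J(x) = x²
J(b)*(-64) = 54²*(-64) = 2916*(-64) = -186624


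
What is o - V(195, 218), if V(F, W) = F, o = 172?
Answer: -23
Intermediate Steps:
o - V(195, 218) = 172 - 1*195 = 172 - 195 = -23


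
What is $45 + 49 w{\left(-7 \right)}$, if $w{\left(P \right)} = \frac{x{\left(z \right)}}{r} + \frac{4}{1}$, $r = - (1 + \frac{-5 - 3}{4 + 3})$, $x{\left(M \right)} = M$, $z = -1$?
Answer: $-102$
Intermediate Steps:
$r = \frac{1}{7}$ ($r = - (1 - \frac{8}{7}) = \left(-1\right) \left(- \frac{1}{7}\right) = \frac{1}{7} \approx 0.14286$)
$w{\left(P \right)} = -3$ ($w{\left(P \right)} = - \frac{1}{\frac{1}{7}} + \frac{4}{1} = \left(-1\right) 7 + 4 \cdot 1 = -7 + 4 = -3$)
$45 + 49 w{\left(-7 \right)} = 45 + 49 \left(-3\right) = 45 - 147 = -102$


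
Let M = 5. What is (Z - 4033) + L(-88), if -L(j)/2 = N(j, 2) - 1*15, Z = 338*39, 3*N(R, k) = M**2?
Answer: 27487/3 ≈ 9162.3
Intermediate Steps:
N(R, k) = 25/3 (N(R, k) = (1/3)*5**2 = (1/3)*25 = 25/3)
Z = 13182
L(j) = 40/3 (L(j) = -2*(25/3 - 1*15) = -2*(25/3 - 15) = -2*(-20/3) = 40/3)
(Z - 4033) + L(-88) = (13182 - 4033) + 40/3 = 9149 + 40/3 = 27487/3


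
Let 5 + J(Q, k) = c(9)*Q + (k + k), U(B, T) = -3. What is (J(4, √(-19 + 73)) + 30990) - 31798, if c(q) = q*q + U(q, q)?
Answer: -501 + 6*√6 ≈ -486.30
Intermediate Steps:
c(q) = -3 + q² (c(q) = q*q - 3 = q² - 3 = -3 + q²)
J(Q, k) = -5 + 2*k + 78*Q (J(Q, k) = -5 + ((-3 + 9²)*Q + (k + k)) = -5 + ((-3 + 81)*Q + 2*k) = -5 + (78*Q + 2*k) = -5 + (2*k + 78*Q) = -5 + 2*k + 78*Q)
(J(4, √(-19 + 73)) + 30990) - 31798 = ((-5 + 2*√(-19 + 73) + 78*4) + 30990) - 31798 = ((-5 + 2*√54 + 312) + 30990) - 31798 = ((-5 + 2*(3*√6) + 312) + 30990) - 31798 = ((-5 + 6*√6 + 312) + 30990) - 31798 = ((307 + 6*√6) + 30990) - 31798 = (31297 + 6*√6) - 31798 = -501 + 6*√6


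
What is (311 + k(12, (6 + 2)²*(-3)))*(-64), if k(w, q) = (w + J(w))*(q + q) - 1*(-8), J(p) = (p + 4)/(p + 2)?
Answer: 2118080/7 ≈ 3.0258e+5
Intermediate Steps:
J(p) = (4 + p)/(2 + p)
k(w, q) = 8 + 2*q*(w + (4 + w)/(2 + w)) (k(w, q) = (w + (4 + w)/(2 + w))*(q + q) - 1*(-8) = (w + (4 + w)/(2 + w))*(2*q) + 8 = 2*q*(w + (4 + w)/(2 + w)) + 8 = 8 + 2*q*(w + (4 + w)/(2 + w)))
(311 + k(12, (6 + 2)²*(-3)))*(-64) = (311 + 2*(((6 + 2)²*(-3))*(4 + 12) + (2 + 12)*(4 + ((6 + 2)²*(-3))*12))/(2 + 12))*(-64) = (311 + 2*((8²*(-3))*16 + 14*(4 + (8²*(-3))*12))/14)*(-64) = (311 + 2*(1/14)*((64*(-3))*16 + 14*(4 + (64*(-3))*12)))*(-64) = (311 + 2*(1/14)*(-192*16 + 14*(4 - 192*12)))*(-64) = (311 + 2*(1/14)*(-3072 + 14*(4 - 2304)))*(-64) = (311 + 2*(1/14)*(-3072 + 14*(-2300)))*(-64) = (311 + 2*(1/14)*(-3072 - 32200))*(-64) = (311 + 2*(1/14)*(-35272))*(-64) = (311 - 35272/7)*(-64) = -33095/7*(-64) = 2118080/7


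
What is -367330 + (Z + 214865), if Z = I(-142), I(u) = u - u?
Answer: -152465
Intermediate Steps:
I(u) = 0
Z = 0
-367330 + (Z + 214865) = -367330 + (0 + 214865) = -367330 + 214865 = -152465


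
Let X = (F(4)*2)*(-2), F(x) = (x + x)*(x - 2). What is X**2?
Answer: 4096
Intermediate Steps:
F(x) = 2*x*(-2 + x) (F(x) = (2*x)*(-2 + x) = 2*x*(-2 + x))
X = -64 (X = ((2*4*(-2 + 4))*2)*(-2) = ((2*4*2)*2)*(-2) = (16*2)*(-2) = 32*(-2) = -64)
X**2 = (-64)**2 = 4096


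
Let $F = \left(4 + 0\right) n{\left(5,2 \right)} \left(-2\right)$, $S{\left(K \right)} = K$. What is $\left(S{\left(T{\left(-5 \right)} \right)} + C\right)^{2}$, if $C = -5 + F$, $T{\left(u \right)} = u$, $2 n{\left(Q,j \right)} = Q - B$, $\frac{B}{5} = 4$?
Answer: $2500$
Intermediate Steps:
$B = 20$ ($B = 5 \cdot 4 = 20$)
$n{\left(Q,j \right)} = -10 + \frac{Q}{2}$ ($n{\left(Q,j \right)} = \frac{Q - 20}{2} = \frac{-20 + Q}{2} = -10 + \frac{Q}{2}$)
$F = 60$ ($F = \left(4 + 0\right) \left(-10 + \frac{1}{2} \cdot 5\right) \left(-2\right) = 4 \left(-10 + \frac{5}{2}\right) \left(-2\right) = 4 \left(- \frac{15}{2}\right) \left(-2\right) = \left(-30\right) \left(-2\right) = 60$)
$C = 55$ ($C = -5 + 60 = 55$)
$\left(S{\left(T{\left(-5 \right)} \right)} + C\right)^{2} = \left(-5 + 55\right)^{2} = 50^{2} = 2500$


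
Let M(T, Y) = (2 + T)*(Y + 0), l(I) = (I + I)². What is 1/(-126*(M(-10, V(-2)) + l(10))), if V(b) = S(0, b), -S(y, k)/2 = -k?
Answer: -1/54432 ≈ -1.8372e-5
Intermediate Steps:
S(y, k) = 2*k (S(y, k) = -(-2)*k = 2*k)
V(b) = 2*b
l(I) = 4*I² (l(I) = (2*I)² = 4*I²)
M(T, Y) = Y*(2 + T) (M(T, Y) = (2 + T)*Y = Y*(2 + T))
1/(-126*(M(-10, V(-2)) + l(10))) = 1/(-126*((2*(-2))*(2 - 10) + 4*10²)) = 1/(-126*(-4*(-8) + 4*100)) = 1/(-126*(32 + 400)) = 1/(-126*432) = 1/(-54432) = -1/54432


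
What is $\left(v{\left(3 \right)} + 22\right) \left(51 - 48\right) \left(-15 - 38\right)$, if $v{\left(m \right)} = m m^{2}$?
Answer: $-7791$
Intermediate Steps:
$v{\left(m \right)} = m^{3}$
$\left(v{\left(3 \right)} + 22\right) \left(51 - 48\right) \left(-15 - 38\right) = \left(3^{3} + 22\right) \left(51 - 48\right) \left(-15 - 38\right) = \left(27 + 22\right) 3 \left(-53\right) = 49 \left(-159\right) = -7791$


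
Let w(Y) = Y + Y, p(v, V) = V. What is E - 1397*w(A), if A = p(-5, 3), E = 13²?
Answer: -8213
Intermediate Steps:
E = 169
A = 3
w(Y) = 2*Y
E - 1397*w(A) = 169 - 1397*2*3 = 169 - 1397*6 = 169 - 127*66 = 169 - 8382 = -8213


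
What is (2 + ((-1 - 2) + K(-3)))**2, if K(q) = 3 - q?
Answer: 25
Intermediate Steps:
(2 + ((-1 - 2) + K(-3)))**2 = (2 + ((-1 - 2) + (3 - 1*(-3))))**2 = (2 + (-3 + (3 + 3)))**2 = (2 + (-3 + 6))**2 = (2 + 3)**2 = 5**2 = 25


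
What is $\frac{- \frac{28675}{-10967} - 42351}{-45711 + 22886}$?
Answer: $\frac{464434742}{250321775} \approx 1.8554$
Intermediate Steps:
$\frac{- \frac{28675}{-10967} - 42351}{-45711 + 22886} = \frac{\left(-28675\right) \left(- \frac{1}{10967}\right) - 42351}{-22825} = \left(\frac{28675}{10967} - 42351\right) \left(- \frac{1}{22825}\right) = \left(- \frac{464434742}{10967}\right) \left(- \frac{1}{22825}\right) = \frac{464434742}{250321775}$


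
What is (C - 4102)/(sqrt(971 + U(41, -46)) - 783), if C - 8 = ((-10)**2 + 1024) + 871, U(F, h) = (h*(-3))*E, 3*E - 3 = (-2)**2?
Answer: 547839/203932 + 2099*sqrt(1293)/611796 ≈ 2.8097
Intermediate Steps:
E = 7/3 (E = 1 + (1/3)*(-2)**2 = 1 + (1/3)*4 = 1 + 4/3 = 7/3 ≈ 2.3333)
U(F, h) = -7*h (U(F, h) = (h*(-3))*(7/3) = -3*h*(7/3) = -7*h)
C = 2003 (C = 8 + (((-10)**2 + 1024) + 871) = 8 + ((100 + 1024) + 871) = 8 + (1124 + 871) = 8 + 1995 = 2003)
(C - 4102)/(sqrt(971 + U(41, -46)) - 783) = (2003 - 4102)/(sqrt(971 - 7*(-46)) - 783) = -2099/(sqrt(971 + 322) - 783) = -2099/(sqrt(1293) - 783) = -2099/(-783 + sqrt(1293))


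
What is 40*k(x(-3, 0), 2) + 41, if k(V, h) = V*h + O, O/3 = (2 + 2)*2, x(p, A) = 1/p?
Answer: 2923/3 ≈ 974.33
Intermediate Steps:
O = 24 (O = 3*((2 + 2)*2) = 3*(4*2) = 3*8 = 24)
k(V, h) = 24 + V*h (k(V, h) = V*h + 24 = 24 + V*h)
40*k(x(-3, 0), 2) + 41 = 40*(24 + 2/(-3)) + 41 = 40*(24 - 1/3*2) + 41 = 40*(24 - 2/3) + 41 = 40*(70/3) + 41 = 2800/3 + 41 = 2923/3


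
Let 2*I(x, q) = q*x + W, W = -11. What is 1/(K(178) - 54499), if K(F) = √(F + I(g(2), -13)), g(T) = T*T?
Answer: -108998/5940281709 - √586/5940281709 ≈ -1.8353e-5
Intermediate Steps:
g(T) = T²
I(x, q) = -11/2 + q*x/2 (I(x, q) = (q*x - 11)/2 = (-11 + q*x)/2 = -11/2 + q*x/2)
K(F) = √(-63/2 + F) (K(F) = √(F + (-11/2 + (½)*(-13)*2²)) = √(F + (-11/2 + (½)*(-13)*4)) = √(F + (-11/2 - 26)) = √(F - 63/2) = √(-63/2 + F))
1/(K(178) - 54499) = 1/(√(-126 + 4*178)/2 - 54499) = 1/(√(-126 + 712)/2 - 54499) = 1/(√586/2 - 54499) = 1/(-54499 + √586/2)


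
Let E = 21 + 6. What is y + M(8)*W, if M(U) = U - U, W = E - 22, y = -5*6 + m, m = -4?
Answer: -34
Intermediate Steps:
E = 27
y = -34 (y = -5*6 - 4 = -30 - 4 = -34)
W = 5 (W = 27 - 22 = 5)
M(U) = 0
y + M(8)*W = -34 + 0*5 = -34 + 0 = -34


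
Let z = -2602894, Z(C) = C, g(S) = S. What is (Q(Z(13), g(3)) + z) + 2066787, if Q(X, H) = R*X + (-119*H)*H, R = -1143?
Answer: -552037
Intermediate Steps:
Q(X, H) = -1143*X - 119*H² (Q(X, H) = -1143*X + (-119*H)*H = -1143*X - 119*H²)
(Q(Z(13), g(3)) + z) + 2066787 = ((-1143*13 - 119*3²) - 2602894) + 2066787 = ((-14859 - 119*9) - 2602894) + 2066787 = ((-14859 - 1071) - 2602894) + 2066787 = (-15930 - 2602894) + 2066787 = -2618824 + 2066787 = -552037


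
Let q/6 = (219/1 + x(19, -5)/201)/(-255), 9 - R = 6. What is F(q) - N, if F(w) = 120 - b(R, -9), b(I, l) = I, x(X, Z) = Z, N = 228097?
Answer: -227980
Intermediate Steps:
R = 3 (R = 9 - 1*6 = 9 - 6 = 3)
q = -88028/17085 (q = 6*((219/1 - 5/201)/(-255)) = 6*((219*1 - 5*1/201)*(-1/255)) = 6*((219 - 5/201)*(-1/255)) = 6*((44014/201)*(-1/255)) = 6*(-44014/51255) = -88028/17085 ≈ -5.1524)
F(w) = 117 (F(w) = 120 - 1*3 = 120 - 3 = 117)
F(q) - N = 117 - 1*228097 = 117 - 228097 = -227980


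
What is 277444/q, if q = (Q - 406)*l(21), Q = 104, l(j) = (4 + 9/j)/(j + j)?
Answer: -40784268/4681 ≈ -8712.7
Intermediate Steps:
l(j) = (4 + 9/j)/(2*j) (l(j) = (4 + 9/j)/((2*j)) = (4 + 9/j)*(1/(2*j)) = (4 + 9/j)/(2*j))
q = -4681/147 (q = (104 - 406)*((½)*(9 + 4*21)/21²) = -151*(9 + 84)/441 = -151*93/441 = -302*31/294 = -4681/147 ≈ -31.844)
277444/q = 277444/(-4681/147) = 277444*(-147/4681) = -40784268/4681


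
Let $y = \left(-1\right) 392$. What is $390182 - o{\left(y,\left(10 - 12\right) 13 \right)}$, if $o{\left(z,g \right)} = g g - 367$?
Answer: $389873$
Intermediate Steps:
$y = -392$
$o{\left(z,g \right)} = -367 + g^{2}$ ($o{\left(z,g \right)} = g^{2} - 367 = -367 + g^{2}$)
$390182 - o{\left(y,\left(10 - 12\right) 13 \right)} = 390182 - \left(-367 + \left(\left(10 - 12\right) 13\right)^{2}\right) = 390182 - \left(-367 + \left(\left(-2\right) 13\right)^{2}\right) = 390182 - \left(-367 + \left(-26\right)^{2}\right) = 390182 - \left(-367 + 676\right) = 390182 - 309 = 389873$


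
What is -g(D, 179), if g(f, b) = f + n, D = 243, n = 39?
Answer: -282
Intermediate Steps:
g(f, b) = 39 + f (g(f, b) = f + 39 = 39 + f)
-g(D, 179) = -(39 + 243) = -1*282 = -282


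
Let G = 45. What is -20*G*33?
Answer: -29700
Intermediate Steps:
-20*G*33 = -20*45*33 = -900*33 = -29700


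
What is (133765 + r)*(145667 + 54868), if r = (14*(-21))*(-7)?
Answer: 27237265305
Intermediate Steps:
r = 2058 (r = -294*(-7) = 2058)
(133765 + r)*(145667 + 54868) = (133765 + 2058)*(145667 + 54868) = 135823*200535 = 27237265305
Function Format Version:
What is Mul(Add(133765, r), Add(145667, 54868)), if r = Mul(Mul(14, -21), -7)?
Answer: 27237265305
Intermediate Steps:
r = 2058 (r = Mul(-294, -7) = 2058)
Mul(Add(133765, r), Add(145667, 54868)) = Mul(Add(133765, 2058), Add(145667, 54868)) = Mul(135823, 200535) = 27237265305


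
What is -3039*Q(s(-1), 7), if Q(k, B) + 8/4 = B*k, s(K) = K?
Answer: 27351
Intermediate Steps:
Q(k, B) = -2 + B*k
-3039*Q(s(-1), 7) = -3039*(-2 + 7*(-1)) = -3039*(-2 - 7) = -3039*(-9) = 27351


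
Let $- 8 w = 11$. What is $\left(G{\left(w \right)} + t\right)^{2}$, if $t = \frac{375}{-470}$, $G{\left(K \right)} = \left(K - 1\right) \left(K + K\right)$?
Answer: $\frac{74356129}{2262016} \approx 32.872$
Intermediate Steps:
$w = - \frac{11}{8}$ ($w = \left(- \frac{1}{8}\right) 11 = - \frac{11}{8} \approx -1.375$)
$G{\left(K \right)} = 2 K \left(-1 + K\right)$ ($G{\left(K \right)} = \left(-1 + K\right) 2 K = 2 K \left(-1 + K\right)$)
$t = - \frac{75}{94}$ ($t = 375 \left(- \frac{1}{470}\right) = - \frac{75}{94} \approx -0.79787$)
$\left(G{\left(w \right)} + t\right)^{2} = \left(2 \left(- \frac{11}{8}\right) \left(-1 - \frac{11}{8}\right) - \frac{75}{94}\right)^{2} = \left(2 \left(- \frac{11}{8}\right) \left(- \frac{19}{8}\right) - \frac{75}{94}\right)^{2} = \left(\frac{209}{32} - \frac{75}{94}\right)^{2} = \left(\frac{8623}{1504}\right)^{2} = \frac{74356129}{2262016}$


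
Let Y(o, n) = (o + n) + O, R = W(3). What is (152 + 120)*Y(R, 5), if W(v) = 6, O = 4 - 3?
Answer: 3264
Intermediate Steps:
O = 1
R = 6
Y(o, n) = 1 + n + o (Y(o, n) = (o + n) + 1 = (n + o) + 1 = 1 + n + o)
(152 + 120)*Y(R, 5) = (152 + 120)*(1 + 5 + 6) = 272*12 = 3264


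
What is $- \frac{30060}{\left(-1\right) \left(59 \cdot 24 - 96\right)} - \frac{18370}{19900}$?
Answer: $\frac{239144}{10945} \approx 21.85$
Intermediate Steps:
$- \frac{30060}{\left(-1\right) \left(59 \cdot 24 - 96\right)} - \frac{18370}{19900} = - \frac{30060}{\left(-1\right) \left(1416 - 96\right)} - \frac{1837}{1990} = - \frac{30060}{\left(-1\right) 1320} - \frac{1837}{1990} = - \frac{30060}{-1320} - \frac{1837}{1990} = \left(-30060\right) \left(- \frac{1}{1320}\right) - \frac{1837}{1990} = \frac{501}{22} - \frac{1837}{1990} = \frac{239144}{10945}$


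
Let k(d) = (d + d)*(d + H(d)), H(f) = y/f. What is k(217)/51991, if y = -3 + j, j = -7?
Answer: 94158/51991 ≈ 1.8110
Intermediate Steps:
y = -10 (y = -3 - 7 = -10)
H(f) = -10/f
k(d) = 2*d*(d - 10/d) (k(d) = (d + d)*(d - 10/d) = (2*d)*(d - 10/d) = 2*d*(d - 10/d))
k(217)/51991 = (-20 + 2*217²)/51991 = (-20 + 2*47089)*(1/51991) = (-20 + 94178)*(1/51991) = 94158*(1/51991) = 94158/51991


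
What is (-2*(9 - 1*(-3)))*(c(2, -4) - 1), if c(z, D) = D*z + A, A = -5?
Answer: 336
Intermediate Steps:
c(z, D) = -5 + D*z (c(z, D) = D*z - 5 = -5 + D*z)
(-2*(9 - 1*(-3)))*(c(2, -4) - 1) = (-2*(9 - 1*(-3)))*((-5 - 4*2) - 1) = (-2*(9 + 3))*((-5 - 8) - 1) = (-2*12)*(-13 - 1) = -24*(-14) = 336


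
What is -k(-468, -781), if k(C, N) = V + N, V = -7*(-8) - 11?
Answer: 736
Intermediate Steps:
V = 45 (V = 56 - 11 = 45)
k(C, N) = 45 + N
-k(-468, -781) = -(45 - 781) = -1*(-736) = 736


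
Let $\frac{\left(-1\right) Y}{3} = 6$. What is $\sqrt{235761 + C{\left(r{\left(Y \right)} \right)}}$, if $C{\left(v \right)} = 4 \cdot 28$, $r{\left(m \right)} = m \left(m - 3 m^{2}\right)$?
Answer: $\sqrt{235873} \approx 485.67$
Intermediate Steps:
$Y = -18$ ($Y = \left(-3\right) 6 = -18$)
$C{\left(v \right)} = 112$
$\sqrt{235761 + C{\left(r{\left(Y \right)} \right)}} = \sqrt{235761 + 112} = \sqrt{235873}$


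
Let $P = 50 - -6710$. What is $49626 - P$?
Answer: $42866$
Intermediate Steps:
$P = 6760$ ($P = 50 + 6710 = 6760$)
$49626 - P = 49626 - 6760 = 42866$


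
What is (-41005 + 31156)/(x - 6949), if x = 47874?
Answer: -9849/40925 ≈ -0.24066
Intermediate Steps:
(-41005 + 31156)/(x - 6949) = (-41005 + 31156)/(47874 - 6949) = -9849/40925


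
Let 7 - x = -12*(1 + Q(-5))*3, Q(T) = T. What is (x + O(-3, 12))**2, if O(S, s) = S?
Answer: 19600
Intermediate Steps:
x = -137 (x = 7 - (-12)*(1 - 5)*3 = 7 - (-12)*(-4*3) = 7 - (-12)*(-12) = 7 - 1*144 = 7 - 144 = -137)
(x + O(-3, 12))**2 = (-137 - 3)**2 = (-140)**2 = 19600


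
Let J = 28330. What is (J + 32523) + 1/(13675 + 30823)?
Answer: 2707836795/44498 ≈ 60853.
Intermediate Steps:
(J + 32523) + 1/(13675 + 30823) = (28330 + 32523) + 1/(13675 + 30823) = 60853 + 1/44498 = 2707836795/44498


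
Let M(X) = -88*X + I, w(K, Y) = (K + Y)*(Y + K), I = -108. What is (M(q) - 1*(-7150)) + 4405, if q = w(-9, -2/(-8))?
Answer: 9419/2 ≈ 4709.5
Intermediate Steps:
w(K, Y) = (K + Y)² (w(K, Y) = (K + Y)*(K + Y) = (K + Y)²)
q = 1225/16 (q = (-9 - 2/(-8))² = (-9 - 2*(-⅛))² = (-9 + ¼)² = (-35/4)² = 1225/16 ≈ 76.563)
M(X) = -108 - 88*X (M(X) = -88*X - 108 = -108 - 88*X)
(M(q) - 1*(-7150)) + 4405 = ((-108 - 88*1225/16) - 1*(-7150)) + 4405 = ((-108 - 13475/2) + 7150) + 4405 = (-13691/2 + 7150) + 4405 = 609/2 + 4405 = 9419/2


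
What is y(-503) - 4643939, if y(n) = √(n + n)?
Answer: -4643939 + I*√1006 ≈ -4.6439e+6 + 31.717*I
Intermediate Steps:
y(n) = √2*√n (y(n) = √(2*n) = √2*√n)
y(-503) - 4643939 = √2*√(-503) - 4643939 = √2*(I*√503) - 4643939 = I*√1006 - 4643939 = -4643939 + I*√1006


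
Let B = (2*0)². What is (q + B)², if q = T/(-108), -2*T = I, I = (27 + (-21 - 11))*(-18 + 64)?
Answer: 13225/11664 ≈ 1.1338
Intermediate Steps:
I = -230 (I = (27 - 32)*46 = -5*46 = -230)
T = 115 (T = -½*(-230) = 115)
B = 0 (B = 0² = 0)
q = -115/108 (q = 115/(-108) = 115*(-1/108) = -115/108 ≈ -1.0648)
(q + B)² = (-115/108 + 0)² = (-115/108)² = 13225/11664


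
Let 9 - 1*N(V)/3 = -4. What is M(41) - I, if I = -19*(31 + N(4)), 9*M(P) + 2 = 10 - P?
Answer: 3979/3 ≈ 1326.3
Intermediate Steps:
M(P) = 8/9 - P/9 (M(P) = -2/9 + (10 - P)/9 = -2/9 + (10/9 - P/9) = 8/9 - P/9)
N(V) = 39 (N(V) = 27 - 3*(-4) = 27 + 12 = 39)
I = -1330 (I = -19*(31 + 39) = -19*70 = -1330)
M(41) - I = (8/9 - ⅑*41) - 1*(-1330) = (8/9 - 41/9) + 1330 = -11/3 + 1330 = 3979/3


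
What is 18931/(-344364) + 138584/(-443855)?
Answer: -56125959581/152847683220 ≈ -0.36720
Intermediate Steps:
18931/(-344364) + 138584/(-443855) = 18931*(-1/344364) + 138584*(-1/443855) = -18931/344364 - 138584/443855 = -56125959581/152847683220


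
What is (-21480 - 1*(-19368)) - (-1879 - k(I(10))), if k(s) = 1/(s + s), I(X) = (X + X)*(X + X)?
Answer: -186399/800 ≈ -233.00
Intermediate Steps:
I(X) = 4*X**2 (I(X) = (2*X)*(2*X) = 4*X**2)
k(s) = 1/(2*s)
(-21480 - 1*(-19368)) - (-1879 - k(I(10))) = (-21480 - 1*(-19368)) - (-1879 - 1/(2*(4*10**2))) = (-21480 + 19368) - (-1879 - 1/(2*(4*100))) = -2112 - (-1879 - 1/(2*400)) = -2112 - (-1879 - 1*1/800) = -2112 - (-1879 - 1/800) = -2112 - 1*(-1503201/800) = -2112 + 1503201/800 = -186399/800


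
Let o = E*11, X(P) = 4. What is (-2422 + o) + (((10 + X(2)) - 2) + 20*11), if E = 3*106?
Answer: 1308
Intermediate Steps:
E = 318
o = 3498 (o = 318*11 = 3498)
(-2422 + o) + (((10 + X(2)) - 2) + 20*11) = (-2422 + 3498) + (((10 + 4) - 2) + 20*11) = 1076 + ((14 - 2) + 220) = 1076 + (12 + 220) = 1076 + 232 = 1308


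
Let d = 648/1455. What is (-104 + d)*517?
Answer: -25965808/485 ≈ -53538.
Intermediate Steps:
d = 216/485 (d = 648*(1/1455) = 216/485 ≈ 0.44536)
(-104 + d)*517 = (-104 + 216/485)*517 = -50224/485*517 = -25965808/485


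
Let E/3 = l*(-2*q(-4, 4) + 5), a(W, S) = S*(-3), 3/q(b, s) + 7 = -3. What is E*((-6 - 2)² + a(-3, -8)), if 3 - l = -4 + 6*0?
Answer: 51744/5 ≈ 10349.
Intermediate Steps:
q(b, s) = -3/10 (q(b, s) = 3/(-7 - 3) = 3/(-10) = 3*(-⅒) = -3/10)
l = 7 (l = 3 - (-4 + 6*0) = 3 - (-4 + 0) = 3 - 1*(-4) = 3 + 4 = 7)
a(W, S) = -3*S
E = 588/5 (E = 3*(7*(-2*(-3/10) + 5)) = 3*(7*(⅗ + 5)) = 3*(7*(28/5)) = 3*(196/5) = 588/5 ≈ 117.60)
E*((-6 - 2)² + a(-3, -8)) = 588*((-6 - 2)² - 3*(-8))/5 = 588*((-8)² + 24)/5 = 588*(64 + 24)/5 = (588/5)*88 = 51744/5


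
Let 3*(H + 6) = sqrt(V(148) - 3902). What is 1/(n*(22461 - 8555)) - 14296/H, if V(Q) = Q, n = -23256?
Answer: 124829016110473/659408391504 + 21444*I*sqrt(3754)/2039 ≈ 189.3 + 644.37*I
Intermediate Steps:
H = -6 + I*sqrt(3754)/3 (H = -6 + sqrt(148 - 3902)/3 = -6 + sqrt(-3754)/3 = -6 + (I*sqrt(3754))/3 = -6 + I*sqrt(3754)/3 ≈ -6.0 + 20.423*I)
1/(n*(22461 - 8555)) - 14296/H = 1/((-23256)*(22461 - 8555)) - 14296/(-6 + I*sqrt(3754)/3) = -1/23256/13906 - 14296/(-6 + I*sqrt(3754)/3) = -1/23256*1/13906 - 14296/(-6 + I*sqrt(3754)/3) = -1/323397936 - 14296/(-6 + I*sqrt(3754)/3)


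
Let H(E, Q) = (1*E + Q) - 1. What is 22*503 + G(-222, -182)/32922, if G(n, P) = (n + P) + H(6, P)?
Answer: 364314271/32922 ≈ 11066.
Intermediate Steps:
H(E, Q) = -1 + E + Q (H(E, Q) = (E + Q) - 1 = -1 + E + Q)
G(n, P) = 5 + n + 2*P (G(n, P) = (n + P) + (-1 + 6 + P) = (P + n) + (5 + P) = 5 + n + 2*P)
22*503 + G(-222, -182)/32922 = 22*503 + (5 - 222 + 2*(-182))/32922 = 11066 + (5 - 222 - 364)*(1/32922) = 11066 - 581*1/32922 = 11066 - 581/32922 = 364314271/32922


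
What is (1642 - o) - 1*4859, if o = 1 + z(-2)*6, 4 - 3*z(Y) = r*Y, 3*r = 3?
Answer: -3230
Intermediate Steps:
r = 1 (r = (⅓)*3 = 1)
z(Y) = 4/3 - Y/3
o = 13 (o = 1 + (4/3 - ⅓*(-2))*6 = 1 + (4/3 + ⅔)*6 = 1 + 2*6 = 1 + 12 = 13)
(1642 - o) - 1*4859 = (1642 - 1*13) - 1*4859 = (1642 - 13) - 4859 = 1629 - 4859 = -3230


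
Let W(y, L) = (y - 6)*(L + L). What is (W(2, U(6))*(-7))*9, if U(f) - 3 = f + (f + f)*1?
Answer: 10584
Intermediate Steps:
U(f) = 3 + 3*f (U(f) = 3 + (f + (f + f)*1) = 3 + (f + (2*f)*1) = 3 + (f + 2*f) = 3 + 3*f)
W(y, L) = 2*L*(-6 + y) (W(y, L) = (-6 + y)*(2*L) = 2*L*(-6 + y))
(W(2, U(6))*(-7))*9 = ((2*(3 + 3*6)*(-6 + 2))*(-7))*9 = ((2*(3 + 18)*(-4))*(-7))*9 = ((2*21*(-4))*(-7))*9 = -168*(-7)*9 = 1176*9 = 10584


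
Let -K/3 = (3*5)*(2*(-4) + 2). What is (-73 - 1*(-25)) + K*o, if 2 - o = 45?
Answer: -11658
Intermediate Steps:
o = -43 (o = 2 - 1*45 = 2 - 45 = -43)
K = 270 (K = -3*3*5*(2*(-4) + 2) = -45*(-8 + 2) = -45*(-6) = -3*(-90) = 270)
(-73 - 1*(-25)) + K*o = (-73 - 1*(-25)) + 270*(-43) = (-73 + 25) - 11610 = -48 - 11610 = -11658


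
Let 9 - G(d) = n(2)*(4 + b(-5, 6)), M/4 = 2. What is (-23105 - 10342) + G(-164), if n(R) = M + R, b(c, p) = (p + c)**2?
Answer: -33488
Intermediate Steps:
M = 8 (M = 4*2 = 8)
b(c, p) = (c + p)**2
n(R) = 8 + R
G(d) = -41 (G(d) = 9 - (8 + 2)*(4 + (-5 + 6)**2) = 9 - 10*(4 + 1**2) = 9 - 10*(4 + 1) = 9 - 10*5 = 9 - 1*50 = 9 - 50 = -41)
(-23105 - 10342) + G(-164) = (-23105 - 10342) - 41 = -33447 - 41 = -33488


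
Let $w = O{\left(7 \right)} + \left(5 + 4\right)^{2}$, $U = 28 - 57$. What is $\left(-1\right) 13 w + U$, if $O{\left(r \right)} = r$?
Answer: $-1173$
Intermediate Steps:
$U = -29$
$w = 88$ ($w = 7 + \left(5 + 4\right)^{2} = 7 + 9^{2} = 7 + 81 = 88$)
$\left(-1\right) 13 w + U = \left(-1\right) 13 \cdot 88 - 29 = \left(-13\right) 88 - 29 = -1144 - 29 = -1173$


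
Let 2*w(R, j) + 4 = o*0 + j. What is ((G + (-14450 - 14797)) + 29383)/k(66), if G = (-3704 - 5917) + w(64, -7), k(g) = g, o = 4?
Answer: -6327/44 ≈ -143.80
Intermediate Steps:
w(R, j) = -2 + j/2 (w(R, j) = -2 + (4*0 + j)/2 = -2 + (0 + j)/2 = -2 + j/2)
G = -19253/2 (G = (-3704 - 5917) + (-2 + (1/2)*(-7)) = -9621 + (-2 - 7/2) = -9621 - 11/2 = -19253/2 ≈ -9626.5)
((G + (-14450 - 14797)) + 29383)/k(66) = ((-19253/2 + (-14450 - 14797)) + 29383)/66 = ((-19253/2 - 29247) + 29383)*(1/66) = (-77747/2 + 29383)*(1/66) = -18981/2*1/66 = -6327/44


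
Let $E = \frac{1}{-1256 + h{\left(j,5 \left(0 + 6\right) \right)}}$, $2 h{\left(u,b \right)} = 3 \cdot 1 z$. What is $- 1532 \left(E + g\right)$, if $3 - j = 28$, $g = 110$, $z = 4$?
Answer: $- \frac{105324234}{625} \approx -1.6852 \cdot 10^{5}$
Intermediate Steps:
$j = -25$ ($j = 3 - 28 = -25$)
$h{\left(u,b \right)} = 6$ ($h{\left(u,b \right)} = \frac{3 \cdot 1 \cdot 4}{2} = \frac{3 \cdot 4}{2} = \frac{1}{2} \cdot 12 = 6$)
$E = - \frac{1}{1250}$ ($E = \frac{1}{-1256 + 6} = \frac{1}{-1250} = - \frac{1}{1250} \approx -0.0008$)
$- 1532 \left(E + g\right) = - 1532 \left(- \frac{1}{1250} + 110\right) = \left(-1532\right) \frac{137499}{1250} = - \frac{105324234}{625}$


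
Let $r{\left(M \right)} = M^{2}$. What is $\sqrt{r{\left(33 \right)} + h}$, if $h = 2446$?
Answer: $\sqrt{3535} \approx 59.456$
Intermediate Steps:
$\sqrt{r{\left(33 \right)} + h} = \sqrt{33^{2} + 2446} = \sqrt{1089 + 2446} = \sqrt{3535}$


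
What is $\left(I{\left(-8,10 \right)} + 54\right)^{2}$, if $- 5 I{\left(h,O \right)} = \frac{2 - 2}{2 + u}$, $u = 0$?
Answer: $2916$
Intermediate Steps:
$I{\left(h,O \right)} = 0$ ($I{\left(h,O \right)} = - \frac{\left(2 - 2\right) \frac{1}{2 + 0}}{5} = - \frac{0 \cdot \frac{1}{2}}{5} = \left(- \frac{1}{5}\right) 0 = 0$)
$\left(I{\left(-8,10 \right)} + 54\right)^{2} = \left(0 + 54\right)^{2} = 54^{2} = 2916$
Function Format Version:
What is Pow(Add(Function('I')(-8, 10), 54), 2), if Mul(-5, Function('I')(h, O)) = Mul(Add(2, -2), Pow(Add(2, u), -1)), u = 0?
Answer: 2916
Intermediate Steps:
Function('I')(h, O) = 0 (Function('I')(h, O) = Mul(Rational(-1, 5), Mul(Add(2, -2), Pow(Add(2, 0), -1))) = Mul(Rational(-1, 5), Mul(0, Pow(2, -1))) = Mul(Rational(-1, 5), Mul(0, Rational(1, 2))) = Mul(Rational(-1, 5), 0) = 0)
Pow(Add(Function('I')(-8, 10), 54), 2) = Pow(Add(0, 54), 2) = Pow(54, 2) = 2916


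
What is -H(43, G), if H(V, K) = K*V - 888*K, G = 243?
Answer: 205335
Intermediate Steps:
H(V, K) = -888*K + K*V
-H(43, G) = -243*(-888 + 43) = -243*(-845) = -1*(-205335) = 205335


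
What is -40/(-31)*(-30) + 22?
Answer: -518/31 ≈ -16.710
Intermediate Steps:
-40/(-31)*(-30) + 22 = -40*(-1/31)*(-30) + 22 = (40/31)*(-30) + 22 = -1200/31 + 22 = -518/31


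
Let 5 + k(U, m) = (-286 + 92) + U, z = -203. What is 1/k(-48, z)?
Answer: -1/247 ≈ -0.0040486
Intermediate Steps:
k(U, m) = -199 + U (k(U, m) = -5 + ((-286 + 92) + U) = -5 + (-194 + U) = -199 + U)
1/k(-48, z) = 1/(-199 - 48) = 1/(-247) = -1/247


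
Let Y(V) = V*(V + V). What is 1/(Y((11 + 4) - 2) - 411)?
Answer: -1/73 ≈ -0.013699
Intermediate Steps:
Y(V) = 2*V² (Y(V) = V*(2*V) = 2*V²)
1/(Y((11 + 4) - 2) - 411) = 1/(2*((11 + 4) - 2)² - 411) = 1/(2*(15 - 2)² - 411) = 1/(2*13² - 411) = 1/(2*169 - 411) = 1/(338 - 411) = 1/(-73) = -1/73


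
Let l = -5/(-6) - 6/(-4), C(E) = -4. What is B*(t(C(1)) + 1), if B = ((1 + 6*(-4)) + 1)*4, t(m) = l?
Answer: -880/3 ≈ -293.33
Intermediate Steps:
l = 7/3 (l = -5*(-1/6) - 6*(-1/4) = 5/6 + 3/2 = 7/3 ≈ 2.3333)
t(m) = 7/3
B = -88 (B = ((1 - 24) + 1)*4 = (-23 + 1)*4 = -22*4 = -88)
B*(t(C(1)) + 1) = -88*(7/3 + 1) = -88*10/3 = -880/3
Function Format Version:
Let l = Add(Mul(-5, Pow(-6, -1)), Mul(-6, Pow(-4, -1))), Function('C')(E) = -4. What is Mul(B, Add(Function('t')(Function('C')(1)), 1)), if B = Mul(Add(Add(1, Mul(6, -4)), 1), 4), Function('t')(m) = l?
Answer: Rational(-880, 3) ≈ -293.33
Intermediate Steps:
l = Rational(7, 3) (l = Add(Mul(-5, Rational(-1, 6)), Mul(-6, Rational(-1, 4))) = Add(Rational(5, 6), Rational(3, 2)) = Rational(7, 3) ≈ 2.3333)
Function('t')(m) = Rational(7, 3)
B = -88 (B = Mul(Add(Add(1, -24), 1), 4) = Mul(Add(-23, 1), 4) = Mul(-22, 4) = -88)
Mul(B, Add(Function('t')(Function('C')(1)), 1)) = Mul(-88, Add(Rational(7, 3), 1)) = Mul(-88, Rational(10, 3)) = Rational(-880, 3)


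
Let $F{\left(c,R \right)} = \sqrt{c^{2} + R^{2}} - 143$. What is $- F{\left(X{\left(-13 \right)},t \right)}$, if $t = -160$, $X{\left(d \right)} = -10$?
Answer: $143 - 10 \sqrt{257} \approx -17.312$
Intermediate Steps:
$F{\left(c,R \right)} = -143 + \sqrt{R^{2} + c^{2}}$ ($F{\left(c,R \right)} = \sqrt{R^{2} + c^{2}} - 143 = -143 + \sqrt{R^{2} + c^{2}}$)
$- F{\left(X{\left(-13 \right)},t \right)} = - (-143 + \sqrt{\left(-160\right)^{2} + \left(-10\right)^{2}}) = - (-143 + \sqrt{25600 + 100}) = - (-143 + \sqrt{25700}) = - (-143 + 10 \sqrt{257}) = 143 - 10 \sqrt{257}$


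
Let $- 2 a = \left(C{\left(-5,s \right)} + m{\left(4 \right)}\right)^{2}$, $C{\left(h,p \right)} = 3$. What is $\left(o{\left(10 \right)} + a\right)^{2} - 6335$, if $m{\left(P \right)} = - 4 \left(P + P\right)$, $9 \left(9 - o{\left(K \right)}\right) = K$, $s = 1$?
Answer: $\frac{53107789}{324} \approx 1.6391 \cdot 10^{5}$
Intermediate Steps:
$o{\left(K \right)} = 9 - \frac{K}{9}$
$m{\left(P \right)} = - 8 P$ ($m{\left(P \right)} = - 4 \cdot 2 P = - 8 P$)
$a = - \frac{841}{2}$ ($a = - \frac{\left(3 - 32\right)^{2}}{2} = - \frac{\left(-29\right)^{2}}{2} = \left(- \frac{1}{2}\right) 841 = - \frac{841}{2} \approx -420.5$)
$\left(o{\left(10 \right)} + a\right)^{2} - 6335 = \left(\left(9 - \frac{10}{9}\right) - \frac{841}{2}\right)^{2} - 6335 = \left(\frac{71}{9} - \frac{841}{2}\right)^{2} - 6335 = \left(- \frac{7427}{18}\right)^{2} - 6335 = \frac{55160329}{324} - 6335 = \frac{53107789}{324}$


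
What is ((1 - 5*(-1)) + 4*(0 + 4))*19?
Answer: 418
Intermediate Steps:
((1 - 5*(-1)) + 4*(0 + 4))*19 = ((1 + 5) + 4*4)*19 = (6 + 16)*19 = 22*19 = 418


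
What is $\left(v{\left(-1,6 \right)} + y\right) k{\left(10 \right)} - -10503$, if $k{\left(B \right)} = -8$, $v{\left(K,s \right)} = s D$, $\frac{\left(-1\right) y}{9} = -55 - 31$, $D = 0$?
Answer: $4311$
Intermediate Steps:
$y = 774$ ($y = - 9 \left(-55 - 31\right) = \left(-9\right) \left(-86\right) = 774$)
$v{\left(K,s \right)} = 0$ ($v{\left(K,s \right)} = s 0 = 0$)
$\left(v{\left(-1,6 \right)} + y\right) k{\left(10 \right)} - -10503 = \left(0 + 774\right) \left(-8\right) - -10503 = 774 \left(-8\right) + 10503 = -6192 + 10503 = 4311$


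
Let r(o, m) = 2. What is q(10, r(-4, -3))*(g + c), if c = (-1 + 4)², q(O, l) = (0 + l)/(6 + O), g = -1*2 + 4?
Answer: 11/8 ≈ 1.3750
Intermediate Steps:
g = 2 (g = -2 + 4 = 2)
q(O, l) = l/(6 + O)
c = 9 (c = 3² = 9)
q(10, r(-4, -3))*(g + c) = (2/(6 + 10))*(2 + 9) = (2/16)*11 = (2*(1/16))*11 = (⅛)*11 = 11/8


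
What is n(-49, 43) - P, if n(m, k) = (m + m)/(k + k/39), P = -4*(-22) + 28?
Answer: -101671/860 ≈ -118.22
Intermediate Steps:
P = 116 (P = 88 + 28 = 116)
n(m, k) = 39*m/(20*k) (n(m, k) = (2*m)/(k + k*(1/39)) = (2*m)/(k + k/39) = (2*m)/((40*k/39)) = (2*m)*(39/(40*k)) = 39*m/(20*k))
n(-49, 43) - P = (39/20)*(-49)/43 - 1*116 = (39/20)*(-49)*(1/43) - 116 = -1911/860 - 116 = -101671/860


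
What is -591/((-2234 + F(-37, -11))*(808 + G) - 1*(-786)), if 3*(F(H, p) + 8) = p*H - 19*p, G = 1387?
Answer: 1773/13409092 ≈ 0.00013222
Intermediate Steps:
F(H, p) = -8 - 19*p/3 + H*p/3 (F(H, p) = -8 + (p*H - 19*p)/3 = -8 + (H*p - 19*p)/3 = -8 + (-19*p + H*p)/3 = -8 + (-19*p/3 + H*p/3) = -8 - 19*p/3 + H*p/3)
-591/((-2234 + F(-37, -11))*(808 + G) - 1*(-786)) = -591/((-2234 + (-8 - 19/3*(-11) + (⅓)*(-37)*(-11)))*(808 + 1387) - 1*(-786)) = -591/((-2234 + (-8 + 209/3 + 407/3))*2195 + 786) = -591/((-2234 + 592/3)*2195 + 786) = -591/(-6110/3*2195 + 786) = -591/(-13411450/3 + 786) = -591/(-13409092/3) = -591*(-3/13409092) = 1773/13409092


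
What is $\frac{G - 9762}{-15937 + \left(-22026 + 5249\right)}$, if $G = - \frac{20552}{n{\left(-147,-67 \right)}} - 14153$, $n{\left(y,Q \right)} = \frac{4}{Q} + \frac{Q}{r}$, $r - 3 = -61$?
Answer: $\frac{181671227}{139263498} \approx 1.3045$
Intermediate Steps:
$r = -58$ ($r = 3 - 61 = -58$)
$n{\left(y,Q \right)} = \frac{4}{Q} - \frac{Q}{58}$ ($n{\left(y,Q \right)} = \frac{4}{Q} + \frac{Q}{-58} = \frac{4}{Q} + Q \left(- \frac{1}{58}\right) = \frac{4}{Q} - \frac{Q}{58}$)
$G = - \frac{140114393}{4257}$ ($G = - \frac{20552}{\frac{4}{-67} - - \frac{67}{58}} - 14153 = - \frac{20552}{4 \left(- \frac{1}{67}\right) + \frac{67}{58}} - 14153 = - \frac{20552}{- \frac{4}{67} + \frac{67}{58}} - 14153 = - \frac{20552}{\frac{4257}{3886}} - 14153 = \left(-20552\right) \frac{3886}{4257} - 14153 = - \frac{79865072}{4257} - 14153 = - \frac{140114393}{4257} \approx -32914.0$)
$\frac{G - 9762}{-15937 + \left(-22026 + 5249\right)} = \frac{- \frac{140114393}{4257} - 9762}{-15937 + \left(-22026 + 5249\right)} = - \frac{181671227}{4257 \left(-15937 - 16777\right)} = - \frac{181671227}{4257 \left(-32714\right)} = \left(- \frac{181671227}{4257}\right) \left(- \frac{1}{32714}\right) = \frac{181671227}{139263498}$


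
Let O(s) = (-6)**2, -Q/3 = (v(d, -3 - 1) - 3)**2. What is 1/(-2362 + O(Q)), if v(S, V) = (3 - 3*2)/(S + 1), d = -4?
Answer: -1/2326 ≈ -0.00042992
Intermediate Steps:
v(S, V) = -3/(1 + S) (v(S, V) = (3 - 6)/(1 + S) = -3/(1 + S))
Q = -12 (Q = -3*(-3/(1 - 4) - 3)**2 = -3*(-3/(-3) - 3)**2 = -3*(-3*(-1/3) - 3)**2 = -3*(1 - 3)**2 = -3*(-2)**2 = -3*4 = -12)
O(s) = 36
1/(-2362 + O(Q)) = 1/(-2362 + 36) = 1/(-2326) = -1/2326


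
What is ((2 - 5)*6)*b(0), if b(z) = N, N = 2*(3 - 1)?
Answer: -72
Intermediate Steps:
N = 4 (N = 2*2 = 4)
b(z) = 4
((2 - 5)*6)*b(0) = ((2 - 5)*6)*4 = -3*6*4 = -18*4 = -72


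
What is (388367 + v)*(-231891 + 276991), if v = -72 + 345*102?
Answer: 19099173500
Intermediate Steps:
v = 35118 (v = -72 + 35190 = 35118)
(388367 + v)*(-231891 + 276991) = (388367 + 35118)*(-231891 + 276991) = 423485*45100 = 19099173500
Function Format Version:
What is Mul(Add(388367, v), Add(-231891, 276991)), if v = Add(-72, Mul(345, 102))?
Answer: 19099173500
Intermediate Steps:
v = 35118 (v = Add(-72, 35190) = 35118)
Mul(Add(388367, v), Add(-231891, 276991)) = Mul(Add(388367, 35118), Add(-231891, 276991)) = Mul(423485, 45100) = 19099173500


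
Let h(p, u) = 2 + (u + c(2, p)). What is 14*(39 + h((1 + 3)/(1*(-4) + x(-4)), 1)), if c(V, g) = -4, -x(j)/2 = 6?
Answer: 532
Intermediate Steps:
x(j) = -12 (x(j) = -2*6 = -12)
h(p, u) = -2 + u (h(p, u) = 2 + (u - 4) = 2 + (-4 + u) = -2 + u)
14*(39 + h((1 + 3)/(1*(-4) + x(-4)), 1)) = 14*(39 + (-2 + 1)) = 14*(39 - 1) = 14*38 = 532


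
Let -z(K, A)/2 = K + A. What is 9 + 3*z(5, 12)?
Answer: -93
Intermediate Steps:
z(K, A) = -2*A - 2*K (z(K, A) = -2*(K + A) = -2*(A + K) = -2*A - 2*K)
9 + 3*z(5, 12) = 9 + 3*(-2*12 - 2*5) = 9 + 3*(-24 - 10) = 9 + 3*(-34) = 9 - 102 = -93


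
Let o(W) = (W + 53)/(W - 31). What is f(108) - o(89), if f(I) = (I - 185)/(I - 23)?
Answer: -8268/2465 ≈ -3.3542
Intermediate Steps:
o(W) = (53 + W)/(-31 + W)
f(I) = (-185 + I)/(-23 + I)
f(108) - o(89) = (-185 + 108)/(-23 + 108) - (53 + 89)/(-31 + 89) = -77/85 - 142/58 = (1/85)*(-77) - 142/58 = -77/85 - 1*71/29 = -77/85 - 71/29 = -8268/2465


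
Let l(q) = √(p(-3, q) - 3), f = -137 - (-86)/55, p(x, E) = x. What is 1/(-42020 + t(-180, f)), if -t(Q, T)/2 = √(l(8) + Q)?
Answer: -1/(42020 + 2*√(-180 + I*√6)) ≈ -2.3798e-5 + 1.5197e-8*I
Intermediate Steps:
f = -7449/55 (f = -137 - (-86)/55 = -137 - 1*(-86/55) = -137 + 86/55 = -7449/55 ≈ -135.44)
l(q) = I*√6 (l(q) = √(-3 - 3) = √(-6) = I*√6)
t(Q, T) = -2*√(Q + I*√6) (t(Q, T) = -2*√(I*√6 + Q) = -2*√(Q + I*√6))
1/(-42020 + t(-180, f)) = 1/(-42020 - 2*√(-180 + I*√6))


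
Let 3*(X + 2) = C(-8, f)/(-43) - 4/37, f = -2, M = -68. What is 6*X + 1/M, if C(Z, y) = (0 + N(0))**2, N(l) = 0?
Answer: -30773/2516 ≈ -12.231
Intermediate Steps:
C(Z, y) = 0 (C(Z, y) = (0 + 0)**2 = 0**2 = 0)
X = -226/111 (X = -2 + (0/(-43) - 4/37)/3 = -2 + (0*(-1/43) - 4*1/37)/3 = -2 + (0 - 4/37)/3 = -2 + (1/3)*(-4/37) = -2 - 4/111 = -226/111 ≈ -2.0360)
6*X + 1/M = 6*(-226/111) + 1/(-68) = -452/37 - 1/68 = -30773/2516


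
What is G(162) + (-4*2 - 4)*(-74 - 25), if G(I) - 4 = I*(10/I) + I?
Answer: 1364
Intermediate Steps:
G(I) = 14 + I (G(I) = 4 + (I*(10/I) + I) = 4 + (10 + I) = 14 + I)
G(162) + (-4*2 - 4)*(-74 - 25) = (14 + 162) + (-4*2 - 4)*(-74 - 25) = 176 + (-8 - 4)*(-99) = 176 - 12*(-99) = 176 + 1188 = 1364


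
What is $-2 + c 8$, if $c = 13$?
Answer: $102$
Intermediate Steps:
$-2 + c 8 = -2 + 13 \cdot 8 = -2 + 104 = 102$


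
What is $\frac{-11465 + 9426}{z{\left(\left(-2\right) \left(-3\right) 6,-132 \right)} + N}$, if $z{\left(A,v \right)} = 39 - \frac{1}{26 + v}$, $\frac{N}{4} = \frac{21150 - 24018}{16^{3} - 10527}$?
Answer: $- \frac{1389957754}{27808217} \approx -49.984$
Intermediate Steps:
$N = \frac{11472}{6431}$ ($N = 4 \frac{21150 - 24018}{16^{3} - 10527} = 4 \left(- \frac{2868}{4096 - 10527}\right) = 4 \left(- \frac{2868}{-6431}\right) = 4 \left(\left(-2868\right) \left(- \frac{1}{6431}\right)\right) = 4 \cdot \frac{2868}{6431} = \frac{11472}{6431} \approx 1.7839$)
$\frac{-11465 + 9426}{z{\left(\left(-2\right) \left(-3\right) 6,-132 \right)} + N} = \frac{-11465 + 9426}{\frac{1013 + 39 \left(-132\right)}{26 - 132} + \frac{11472}{6431}} = - \frac{2039}{\frac{1013 - 5148}{-106} + \frac{11472}{6431}} = - \frac{2039}{\left(- \frac{1}{106}\right) \left(-4135\right) + \frac{11472}{6431}} = - \frac{2039}{\frac{4135}{106} + \frac{11472}{6431}} = - \frac{2039}{\frac{27808217}{681686}} = \left(-2039\right) \frac{681686}{27808217} = - \frac{1389957754}{27808217}$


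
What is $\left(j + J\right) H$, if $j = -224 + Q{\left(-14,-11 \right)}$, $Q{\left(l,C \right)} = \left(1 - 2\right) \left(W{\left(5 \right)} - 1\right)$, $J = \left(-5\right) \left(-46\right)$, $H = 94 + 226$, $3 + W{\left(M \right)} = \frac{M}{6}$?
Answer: $\frac{8800}{3} \approx 2933.3$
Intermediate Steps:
$W{\left(M \right)} = -3 + \frac{M}{6}$
$H = 320$
$J = 230$
$Q{\left(l,C \right)} = \frac{19}{6}$ ($Q{\left(l,C \right)} = \left(1 - 2\right) \left(\left(-3 + \frac{1}{6} \cdot 5\right) - 1\right) = - (\left(-3 + \frac{5}{6}\right) - 1) = - (- \frac{13}{6} - 1) = \left(-1\right) \left(- \frac{19}{6}\right) = \frac{19}{6}$)
$j = - \frac{1325}{6}$ ($j = -224 + \frac{19}{6} = - \frac{1325}{6} \approx -220.83$)
$\left(j + J\right) H = \left(- \frac{1325}{6} + 230\right) 320 = \frac{55}{6} \cdot 320 = \frac{8800}{3}$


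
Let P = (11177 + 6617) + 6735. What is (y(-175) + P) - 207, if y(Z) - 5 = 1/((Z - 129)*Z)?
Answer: 1294196401/53200 ≈ 24327.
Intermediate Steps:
P = 24529 (P = 17794 + 6735 = 24529)
y(Z) = 5 + 1/(Z*(-129 + Z)) (y(Z) = 5 + 1/((Z - 129)*Z) = 5 + 1/((-129 + Z)*Z) = 5 + 1/(Z*(-129 + Z)))
(y(-175) + P) - 207 = ((1 - 645*(-175) + 5*(-175)²)/((-175)*(-129 - 175)) + 24529) - 207 = (-1/175*(1 + 112875 + 5*30625)/(-304) + 24529) - 207 = (-1/175*(-1/304)*(1 + 112875 + 153125) + 24529) - 207 = (-1/175*(-1/304)*266001 + 24529) - 207 = (266001/53200 + 24529) - 207 = 1305208801/53200 - 207 = 1294196401/53200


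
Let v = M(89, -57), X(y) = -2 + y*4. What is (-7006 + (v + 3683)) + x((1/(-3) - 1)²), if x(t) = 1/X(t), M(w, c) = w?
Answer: -148755/46 ≈ -3233.8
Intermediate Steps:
X(y) = -2 + 4*y
v = 89
x(t) = 1/(-2 + 4*t)
(-7006 + (v + 3683)) + x((1/(-3) - 1)²) = (-7006 + (89 + 3683)) + 1/(2*(-1 + 2*(1/(-3) - 1)²)) = (-7006 + 3772) + 1/(2*(-1 + 2*(-⅓ - 1)²)) = -3234 + 1/(2*(-1 + 2*(-4/3)²)) = -3234 + 1/(2*(-1 + 2*(16/9))) = -3234 + 1/(2*(-1 + 32/9)) = -3234 + 1/(2*(23/9)) = -3234 + (½)*(9/23) = -3234 + 9/46 = -148755/46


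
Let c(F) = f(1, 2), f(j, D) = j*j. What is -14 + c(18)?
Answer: -13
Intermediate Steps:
f(j, D) = j²
c(F) = 1 (c(F) = 1² = 1)
-14 + c(18) = -14 + 1 = -13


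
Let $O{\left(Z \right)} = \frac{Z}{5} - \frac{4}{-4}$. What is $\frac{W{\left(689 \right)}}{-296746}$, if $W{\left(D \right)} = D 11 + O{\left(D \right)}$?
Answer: $- \frac{38589}{1483730} \approx -0.026008$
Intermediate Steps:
$O{\left(Z \right)} = 1 + \frac{Z}{5}$ ($O{\left(Z \right)} = Z \frac{1}{5} - -1 = \frac{Z}{5} + 1 = 1 + \frac{Z}{5}$)
$W{\left(D \right)} = 1 + \frac{56 D}{5}$ ($W{\left(D \right)} = D 11 + \left(1 + \frac{D}{5}\right) = 11 D + \left(1 + \frac{D}{5}\right) = 1 + \frac{56 D}{5}$)
$\frac{W{\left(689 \right)}}{-296746} = \frac{1 + \frac{56}{5} \cdot 689}{-296746} = \left(1 + \frac{38584}{5}\right) \left(- \frac{1}{296746}\right) = \frac{38589}{5} \left(- \frac{1}{296746}\right) = - \frac{38589}{1483730}$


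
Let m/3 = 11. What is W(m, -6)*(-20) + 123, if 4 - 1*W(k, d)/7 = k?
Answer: 4183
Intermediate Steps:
m = 33 (m = 3*11 = 33)
W(k, d) = 28 - 7*k
W(m, -6)*(-20) + 123 = (28 - 7*33)*(-20) + 123 = (28 - 231)*(-20) + 123 = -203*(-20) + 123 = 4060 + 123 = 4183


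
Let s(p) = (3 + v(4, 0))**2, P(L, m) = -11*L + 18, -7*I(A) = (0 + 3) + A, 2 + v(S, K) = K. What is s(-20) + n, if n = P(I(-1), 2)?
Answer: 155/7 ≈ 22.143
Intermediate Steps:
v(S, K) = -2 + K
I(A) = -3/7 - A/7 (I(A) = -((0 + 3) + A)/7 = -(3 + A)/7 = -3/7 - A/7)
P(L, m) = 18 - 11*L
n = 148/7 (n = 18 - 11*(-3/7 - 1/7*(-1)) = 18 - 11*(-3/7 + 1/7) = 18 - 11*(-2/7) = 18 + 22/7 = 148/7 ≈ 21.143)
s(p) = 1 (s(p) = (3 + (-2 + 0))**2 = (3 - 2)**2 = 1**2 = 1)
s(-20) + n = 1 + 148/7 = 155/7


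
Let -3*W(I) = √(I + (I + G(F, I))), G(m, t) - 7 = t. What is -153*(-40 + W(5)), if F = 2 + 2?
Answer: 6120 + 51*√22 ≈ 6359.2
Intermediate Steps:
F = 4
G(m, t) = 7 + t
W(I) = -√(7 + 3*I)/3 (W(I) = -√(I + (I + (7 + I)))/3 = -√(I + (7 + 2*I))/3 = -√(7 + 3*I)/3)
-153*(-40 + W(5)) = -153*(-40 - √(7 + 3*5)/3) = -153*(-40 - √(7 + 15)/3) = -153*(-40 - √22/3) = 6120 + 51*√22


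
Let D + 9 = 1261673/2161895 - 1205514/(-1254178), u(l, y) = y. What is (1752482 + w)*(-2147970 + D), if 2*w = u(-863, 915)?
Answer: -10209169670653877993549207/2711401147310 ≈ -3.7653e+12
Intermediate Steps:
D = -10107026558483/1355700573655 (D = -9 + (1261673/2161895 - 1205514/(-1254178)) = -9 + (1261673*(1/2161895) - 1205514*(-1/1254178)) = -9 + (1261673/2161895 + 602757/627089) = -9 + 2094278604412/1355700573655 = -10107026558483/1355700573655 ≈ -7.4552)
w = 915/2 (w = (1/2)*915 = 915/2 ≈ 457.50)
(1752482 + w)*(-2147970 + D) = (1752482 + 915/2)*(-2147970 - 10107026558483/1355700573655) = (3505879/2)*(-2912014268220288833/1355700573655) = -10209169670653877993549207/2711401147310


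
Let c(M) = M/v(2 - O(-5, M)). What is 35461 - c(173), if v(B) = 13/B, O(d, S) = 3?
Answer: 461166/13 ≈ 35474.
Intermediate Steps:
c(M) = -M/13 (c(M) = M/((13/(2 - 1*3))) = M/((13/(2 - 3))) = M/((13/(-1))) = M/((13*(-1))) = M/(-13) = M*(-1/13) = -M/13)
35461 - c(173) = 35461 - (-1)*173/13 = 35461 - 1*(-173/13) = 35461 + 173/13 = 461166/13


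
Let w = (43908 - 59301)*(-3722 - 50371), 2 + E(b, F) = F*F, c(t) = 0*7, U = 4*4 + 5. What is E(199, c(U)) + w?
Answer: 832653547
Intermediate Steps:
U = 21 (U = 16 + 5 = 21)
c(t) = 0
E(b, F) = -2 + F² (E(b, F) = -2 + F*F = -2 + F²)
w = 832653549 (w = -15393*(-54093) = 832653549)
E(199, c(U)) + w = (-2 + 0²) + 832653549 = (-2 + 0) + 832653549 = -2 + 832653549 = 832653547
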